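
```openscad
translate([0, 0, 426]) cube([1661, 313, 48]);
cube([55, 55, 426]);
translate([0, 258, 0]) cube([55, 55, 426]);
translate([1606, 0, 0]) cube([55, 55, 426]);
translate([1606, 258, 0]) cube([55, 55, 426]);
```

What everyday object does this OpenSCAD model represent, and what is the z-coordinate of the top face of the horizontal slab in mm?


A bench. The seat-top height is 474 mm.

A long slab on four corner posts — a bench. The slab sits at z = 426 with thickness 48, so the top is 426 + 48 = 474 mm.


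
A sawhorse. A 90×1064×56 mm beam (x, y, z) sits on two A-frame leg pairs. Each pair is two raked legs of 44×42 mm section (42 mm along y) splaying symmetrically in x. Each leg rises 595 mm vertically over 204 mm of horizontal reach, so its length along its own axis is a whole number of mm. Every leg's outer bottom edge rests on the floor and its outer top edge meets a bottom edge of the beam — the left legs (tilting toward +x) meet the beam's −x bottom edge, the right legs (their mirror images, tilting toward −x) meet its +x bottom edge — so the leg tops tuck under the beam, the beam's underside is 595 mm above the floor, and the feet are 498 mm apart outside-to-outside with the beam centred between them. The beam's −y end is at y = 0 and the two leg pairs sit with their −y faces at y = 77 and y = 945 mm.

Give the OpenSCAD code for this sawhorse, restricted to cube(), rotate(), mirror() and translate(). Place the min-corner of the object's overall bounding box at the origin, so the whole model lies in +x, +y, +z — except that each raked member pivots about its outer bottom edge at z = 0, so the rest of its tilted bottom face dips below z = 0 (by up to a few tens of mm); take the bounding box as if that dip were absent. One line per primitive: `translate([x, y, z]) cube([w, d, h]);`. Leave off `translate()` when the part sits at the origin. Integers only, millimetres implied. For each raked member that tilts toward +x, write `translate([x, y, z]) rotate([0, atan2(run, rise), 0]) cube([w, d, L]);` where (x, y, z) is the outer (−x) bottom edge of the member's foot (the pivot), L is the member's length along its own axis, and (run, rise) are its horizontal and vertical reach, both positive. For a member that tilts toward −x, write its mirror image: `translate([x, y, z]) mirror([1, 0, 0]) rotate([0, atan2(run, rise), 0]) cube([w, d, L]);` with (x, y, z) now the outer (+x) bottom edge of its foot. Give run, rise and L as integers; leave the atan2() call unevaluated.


translate([204, 0, 595]) cube([90, 1064, 56]);
translate([0, 77, 0]) rotate([0, atan2(204, 595), 0]) cube([44, 42, 629]);
translate([498, 77, 0]) mirror([1, 0, 0]) rotate([0, atan2(204, 595), 0]) cube([44, 42, 629]);
translate([0, 945, 0]) rotate([0, atan2(204, 595), 0]) cube([44, 42, 629]);
translate([498, 945, 0]) mirror([1, 0, 0]) rotate([0, atan2(204, 595), 0]) cube([44, 42, 629]);


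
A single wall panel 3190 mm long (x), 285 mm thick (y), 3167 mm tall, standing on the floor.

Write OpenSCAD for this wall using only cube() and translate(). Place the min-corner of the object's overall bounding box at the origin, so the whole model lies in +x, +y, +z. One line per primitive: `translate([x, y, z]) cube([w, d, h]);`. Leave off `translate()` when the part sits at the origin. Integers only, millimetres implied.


cube([3190, 285, 3167]);


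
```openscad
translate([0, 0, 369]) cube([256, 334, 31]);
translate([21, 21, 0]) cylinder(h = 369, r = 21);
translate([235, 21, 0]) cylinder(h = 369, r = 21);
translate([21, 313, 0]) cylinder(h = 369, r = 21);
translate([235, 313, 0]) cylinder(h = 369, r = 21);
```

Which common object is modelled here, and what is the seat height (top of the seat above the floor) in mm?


A stool. The seat height is 400 mm.

A 256×334×31 slab at z = 369 on four corner cylinders — a stool. The seat top is 369 + 31 = 400 mm.


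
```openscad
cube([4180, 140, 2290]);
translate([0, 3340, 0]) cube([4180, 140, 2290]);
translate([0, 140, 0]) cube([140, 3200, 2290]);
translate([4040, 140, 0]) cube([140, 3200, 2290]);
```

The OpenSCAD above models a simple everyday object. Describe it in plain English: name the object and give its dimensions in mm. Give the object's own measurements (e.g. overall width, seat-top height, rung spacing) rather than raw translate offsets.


The wall frame of a small rectangular building: four walls, each 2290 mm tall and 140 mm thick, enclosing a footprint 4180 mm (x) by 3480 mm (y) outside-to-outside, with no floor or roof. The front and back walls (the −y and +y sides) span the full width; the two side walls fit between them.


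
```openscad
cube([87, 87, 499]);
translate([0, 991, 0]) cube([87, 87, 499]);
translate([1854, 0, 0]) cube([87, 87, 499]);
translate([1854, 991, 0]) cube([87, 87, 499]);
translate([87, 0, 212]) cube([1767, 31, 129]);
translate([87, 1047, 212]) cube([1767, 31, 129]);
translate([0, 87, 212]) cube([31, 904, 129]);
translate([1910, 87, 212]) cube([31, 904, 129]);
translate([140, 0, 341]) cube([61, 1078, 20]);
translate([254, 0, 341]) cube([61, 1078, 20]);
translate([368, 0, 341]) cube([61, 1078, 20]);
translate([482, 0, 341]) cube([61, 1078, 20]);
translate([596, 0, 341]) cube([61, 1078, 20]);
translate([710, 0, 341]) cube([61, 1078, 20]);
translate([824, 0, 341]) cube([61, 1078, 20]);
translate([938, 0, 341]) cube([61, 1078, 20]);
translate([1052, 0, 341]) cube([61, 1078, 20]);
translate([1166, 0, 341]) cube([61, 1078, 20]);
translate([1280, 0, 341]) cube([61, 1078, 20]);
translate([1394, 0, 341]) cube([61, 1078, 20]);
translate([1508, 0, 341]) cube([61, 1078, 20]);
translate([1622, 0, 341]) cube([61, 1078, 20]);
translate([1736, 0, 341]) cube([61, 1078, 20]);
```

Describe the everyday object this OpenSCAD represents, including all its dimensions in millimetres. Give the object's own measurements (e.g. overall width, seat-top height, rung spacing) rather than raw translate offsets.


A bed frame 1941 mm long (x) by 1078 mm wide (y). Four 87×87 mm corner posts, 499 mm tall, at the corners of the footprint. Four rails of 31 mm thickness and 129 mm height run between adjacent posts with their undersides at z = 212 mm, their outer faces flush with the outside of the frame (the two x-running rails run between the posts' inner faces; the two y-running rails run between the posts' inner faces). 15 slats, each 61 mm wide (x) and 20 mm thick, lie across the top of the two x-running rails, running the full 1078 mm width of the frame in y; along x they sit between the end posts with a 53 mm gap after the −x posts and between neighbouring slats, leaving 57 mm before the +x posts.


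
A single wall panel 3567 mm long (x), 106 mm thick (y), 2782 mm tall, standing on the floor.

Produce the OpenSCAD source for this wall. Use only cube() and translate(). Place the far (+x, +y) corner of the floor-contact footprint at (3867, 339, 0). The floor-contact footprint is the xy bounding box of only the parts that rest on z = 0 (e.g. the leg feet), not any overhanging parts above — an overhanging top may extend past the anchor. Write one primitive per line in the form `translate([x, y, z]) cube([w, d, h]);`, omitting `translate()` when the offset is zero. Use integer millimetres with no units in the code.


translate([300, 233, 0]) cube([3567, 106, 2782]);


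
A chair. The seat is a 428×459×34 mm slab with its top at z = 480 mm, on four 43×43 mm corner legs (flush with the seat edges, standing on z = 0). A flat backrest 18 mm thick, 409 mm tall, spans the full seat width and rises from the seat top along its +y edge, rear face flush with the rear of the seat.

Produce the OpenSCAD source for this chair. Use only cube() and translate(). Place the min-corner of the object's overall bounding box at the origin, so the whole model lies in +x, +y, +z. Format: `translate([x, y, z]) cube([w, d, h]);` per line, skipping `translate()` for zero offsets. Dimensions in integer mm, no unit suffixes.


// leg_h = 480 - 34 = 446
translate([0, 0, 446]) cube([428, 459, 34]);
cube([43, 43, 446]);
translate([385, 0, 0]) cube([43, 43, 446]);
translate([0, 416, 0]) cube([43, 43, 446]);
translate([385, 416, 0]) cube([43, 43, 446]);
translate([0, 441, 480]) cube([428, 18, 409]);


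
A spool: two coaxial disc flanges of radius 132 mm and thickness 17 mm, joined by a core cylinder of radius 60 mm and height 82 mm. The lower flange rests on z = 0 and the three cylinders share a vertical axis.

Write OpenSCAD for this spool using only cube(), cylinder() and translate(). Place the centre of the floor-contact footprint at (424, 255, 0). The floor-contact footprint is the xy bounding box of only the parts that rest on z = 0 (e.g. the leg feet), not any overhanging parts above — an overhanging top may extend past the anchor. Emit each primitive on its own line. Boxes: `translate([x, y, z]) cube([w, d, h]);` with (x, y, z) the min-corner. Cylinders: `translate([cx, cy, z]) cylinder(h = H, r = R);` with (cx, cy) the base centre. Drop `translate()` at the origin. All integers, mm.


translate([424, 255, 0]) cylinder(h = 17, r = 132);
translate([424, 255, 17]) cylinder(h = 82, r = 60);
translate([424, 255, 99]) cylinder(h = 17, r = 132);


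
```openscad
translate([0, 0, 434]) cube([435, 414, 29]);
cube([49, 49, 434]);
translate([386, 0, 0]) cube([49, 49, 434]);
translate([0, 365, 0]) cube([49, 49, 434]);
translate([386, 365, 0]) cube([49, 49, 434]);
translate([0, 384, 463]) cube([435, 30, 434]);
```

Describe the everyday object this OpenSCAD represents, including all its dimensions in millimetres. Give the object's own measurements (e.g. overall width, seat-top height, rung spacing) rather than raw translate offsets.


A chair. The seat is a 435×414×29 mm slab with its top at z = 463 mm, on four 49×49 mm corner legs (flush with the seat edges, standing on z = 0). A flat backrest 30 mm thick, 434 mm tall, spans the full seat width and rises from the seat top along its +y edge, rear face flush with the rear of the seat.


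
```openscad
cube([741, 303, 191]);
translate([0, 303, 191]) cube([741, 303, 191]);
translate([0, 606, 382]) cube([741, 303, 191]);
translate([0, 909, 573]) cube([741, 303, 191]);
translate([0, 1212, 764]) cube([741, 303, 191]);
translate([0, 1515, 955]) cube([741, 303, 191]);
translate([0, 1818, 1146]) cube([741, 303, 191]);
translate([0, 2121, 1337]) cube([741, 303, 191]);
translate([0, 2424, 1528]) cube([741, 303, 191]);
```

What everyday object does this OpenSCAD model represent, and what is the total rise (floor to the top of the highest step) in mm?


A staircase. The total rise is 1719 mm.

9 identical blocks, each offset up and back from the previous — a staircase. Each step is 191 mm tall and there are 9 of them, so the total rise is 9 × 191 = 1719 mm.


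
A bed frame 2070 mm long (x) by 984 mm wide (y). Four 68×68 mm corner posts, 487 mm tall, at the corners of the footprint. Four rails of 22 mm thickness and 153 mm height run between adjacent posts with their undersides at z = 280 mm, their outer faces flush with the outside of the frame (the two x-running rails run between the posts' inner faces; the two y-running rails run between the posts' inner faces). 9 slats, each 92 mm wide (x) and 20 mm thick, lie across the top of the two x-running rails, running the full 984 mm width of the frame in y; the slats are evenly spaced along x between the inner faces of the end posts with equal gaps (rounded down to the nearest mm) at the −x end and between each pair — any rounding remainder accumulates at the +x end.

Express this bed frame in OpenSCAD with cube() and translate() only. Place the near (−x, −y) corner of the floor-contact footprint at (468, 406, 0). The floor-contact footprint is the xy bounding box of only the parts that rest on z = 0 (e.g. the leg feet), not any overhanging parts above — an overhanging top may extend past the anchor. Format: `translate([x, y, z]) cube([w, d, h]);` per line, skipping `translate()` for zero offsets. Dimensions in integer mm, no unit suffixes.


// slat z = rail_z + rail_h = 280 + 153 = 433
// slat gap = ⌊(1934 − 9·92) / 10⌋ = 110
translate([468, 406, 0]) cube([68, 68, 487]);
translate([468, 1322, 0]) cube([68, 68, 487]);
translate([2470, 406, 0]) cube([68, 68, 487]);
translate([2470, 1322, 0]) cube([68, 68, 487]);
translate([536, 406, 280]) cube([1934, 22, 153]);
translate([536, 1368, 280]) cube([1934, 22, 153]);
translate([468, 474, 280]) cube([22, 848, 153]);
translate([2516, 474, 280]) cube([22, 848, 153]);
translate([646, 406, 433]) cube([92, 984, 20]);
translate([848, 406, 433]) cube([92, 984, 20]);
translate([1050, 406, 433]) cube([92, 984, 20]);
translate([1252, 406, 433]) cube([92, 984, 20]);
translate([1454, 406, 433]) cube([92, 984, 20]);
translate([1656, 406, 433]) cube([92, 984, 20]);
translate([1858, 406, 433]) cube([92, 984, 20]);
translate([2060, 406, 433]) cube([92, 984, 20]);
translate([2262, 406, 433]) cube([92, 984, 20]);


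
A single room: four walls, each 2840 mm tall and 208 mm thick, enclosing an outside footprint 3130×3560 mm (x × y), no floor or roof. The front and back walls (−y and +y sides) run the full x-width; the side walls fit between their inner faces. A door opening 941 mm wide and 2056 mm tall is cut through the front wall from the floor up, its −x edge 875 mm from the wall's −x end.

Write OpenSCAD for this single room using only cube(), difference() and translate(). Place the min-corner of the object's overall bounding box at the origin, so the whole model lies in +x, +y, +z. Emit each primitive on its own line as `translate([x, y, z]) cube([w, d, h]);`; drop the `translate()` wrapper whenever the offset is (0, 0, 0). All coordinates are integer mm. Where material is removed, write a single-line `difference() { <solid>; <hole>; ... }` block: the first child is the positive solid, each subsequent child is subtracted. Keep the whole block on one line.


difference() { cube([3130, 208, 2840]); translate([875, 0, 0]) cube([941, 208, 2056]); }
translate([0, 3352, 0]) cube([3130, 208, 2840]);
translate([0, 208, 0]) cube([208, 3144, 2840]);
translate([2922, 208, 0]) cube([208, 3144, 2840]);


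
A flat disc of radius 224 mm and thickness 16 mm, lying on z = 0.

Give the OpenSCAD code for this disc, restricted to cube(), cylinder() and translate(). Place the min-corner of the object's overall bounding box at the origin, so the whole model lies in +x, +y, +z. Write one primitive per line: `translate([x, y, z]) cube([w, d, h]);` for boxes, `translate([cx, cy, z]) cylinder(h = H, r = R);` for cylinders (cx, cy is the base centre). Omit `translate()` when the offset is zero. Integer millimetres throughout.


translate([224, 224, 0]) cylinder(h = 16, r = 224);


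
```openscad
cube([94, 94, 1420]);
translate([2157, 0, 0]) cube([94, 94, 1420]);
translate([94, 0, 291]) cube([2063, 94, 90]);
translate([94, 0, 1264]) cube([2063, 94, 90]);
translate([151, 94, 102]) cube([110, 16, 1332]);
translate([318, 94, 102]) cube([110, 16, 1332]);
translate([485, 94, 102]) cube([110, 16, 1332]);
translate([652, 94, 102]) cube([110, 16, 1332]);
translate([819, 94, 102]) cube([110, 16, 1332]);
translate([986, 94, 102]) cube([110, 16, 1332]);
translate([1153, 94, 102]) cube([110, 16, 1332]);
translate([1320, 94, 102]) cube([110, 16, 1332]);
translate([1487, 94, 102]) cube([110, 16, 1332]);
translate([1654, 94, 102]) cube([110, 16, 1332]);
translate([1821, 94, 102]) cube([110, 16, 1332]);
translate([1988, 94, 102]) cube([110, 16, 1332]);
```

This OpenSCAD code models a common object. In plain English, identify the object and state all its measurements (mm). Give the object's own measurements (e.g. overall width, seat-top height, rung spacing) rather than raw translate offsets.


A fence section. Two 94×94 mm posts, 1420 mm tall, stand on the floor with a clear span of 2063 mm between their inner faces. Two horizontal rails of 94×90 mm section span the gap between the posts with their undersides at z = 291 mm and z = 1264 mm, flush with the posts' −y face. 12 pickets, each 110 mm wide, 16 mm thick and 1332 mm tall, are fixed to the +y face of the rails with their bottoms at z = 102 mm, spaced across the span with a 57 mm gap after the −x post and between neighbouring pickets, with 59 mm left before the +x post.


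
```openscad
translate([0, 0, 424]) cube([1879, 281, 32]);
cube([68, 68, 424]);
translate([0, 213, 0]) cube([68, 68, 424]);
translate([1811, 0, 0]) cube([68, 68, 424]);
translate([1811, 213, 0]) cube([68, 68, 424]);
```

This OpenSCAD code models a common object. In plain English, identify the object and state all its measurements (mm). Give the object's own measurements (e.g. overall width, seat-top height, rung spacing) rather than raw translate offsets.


A long wooden bench with a 1879 mm (x) × 281 mm (y) seat, 32 mm thick, its top surface 456 mm above the floor. Four 68 mm square legs at the seat corners, flush with the edges, run from z = 0 to the seat underside.


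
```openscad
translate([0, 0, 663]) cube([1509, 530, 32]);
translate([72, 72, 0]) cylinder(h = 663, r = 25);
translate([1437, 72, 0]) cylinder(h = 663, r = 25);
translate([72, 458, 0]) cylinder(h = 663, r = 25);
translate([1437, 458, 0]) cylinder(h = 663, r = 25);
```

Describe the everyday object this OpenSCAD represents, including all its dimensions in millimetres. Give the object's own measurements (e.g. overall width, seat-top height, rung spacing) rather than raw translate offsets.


A table: top 1509 mm (x) × 530 mm (y), 32 mm thick, upper face at z = 695 mm, on four round legs of 50 mm diameter, each leg's bounding box inset 47 mm from the nearest pair of top edges from z = 0 to the bottom of the top.


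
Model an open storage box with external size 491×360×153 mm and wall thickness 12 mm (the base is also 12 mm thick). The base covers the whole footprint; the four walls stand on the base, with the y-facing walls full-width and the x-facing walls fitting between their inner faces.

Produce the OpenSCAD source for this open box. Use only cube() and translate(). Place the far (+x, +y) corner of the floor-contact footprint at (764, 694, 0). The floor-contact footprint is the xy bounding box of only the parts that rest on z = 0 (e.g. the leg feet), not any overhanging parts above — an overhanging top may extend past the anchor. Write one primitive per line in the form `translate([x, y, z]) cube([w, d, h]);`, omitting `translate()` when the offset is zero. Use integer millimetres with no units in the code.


translate([273, 334, 0]) cube([491, 360, 12]);
translate([273, 334, 12]) cube([491, 12, 141]);
translate([273, 682, 12]) cube([491, 12, 141]);
translate([273, 346, 12]) cube([12, 336, 141]);
translate([752, 346, 12]) cube([12, 336, 141]);


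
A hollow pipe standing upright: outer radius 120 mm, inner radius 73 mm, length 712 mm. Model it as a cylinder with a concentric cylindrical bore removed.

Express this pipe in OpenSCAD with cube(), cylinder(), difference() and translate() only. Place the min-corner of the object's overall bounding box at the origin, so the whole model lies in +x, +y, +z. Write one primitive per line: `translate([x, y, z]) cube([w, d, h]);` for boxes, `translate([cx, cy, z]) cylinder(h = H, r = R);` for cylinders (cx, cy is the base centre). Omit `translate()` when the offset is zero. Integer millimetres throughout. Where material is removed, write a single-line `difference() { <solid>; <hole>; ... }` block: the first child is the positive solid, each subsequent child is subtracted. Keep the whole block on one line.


difference() { translate([120, 120, 0]) cylinder(h = 712, r = 120); translate([120, 120, 0]) cylinder(h = 712, r = 73); }


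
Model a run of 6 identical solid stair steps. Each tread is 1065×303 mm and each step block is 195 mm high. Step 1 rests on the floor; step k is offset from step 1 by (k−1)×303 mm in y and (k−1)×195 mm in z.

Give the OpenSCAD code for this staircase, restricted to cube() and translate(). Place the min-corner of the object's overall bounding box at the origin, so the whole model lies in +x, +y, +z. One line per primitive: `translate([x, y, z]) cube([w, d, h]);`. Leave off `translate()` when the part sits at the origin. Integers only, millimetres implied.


cube([1065, 303, 195]);
translate([0, 303, 195]) cube([1065, 303, 195]);
translate([0, 606, 390]) cube([1065, 303, 195]);
translate([0, 909, 585]) cube([1065, 303, 195]);
translate([0, 1212, 780]) cube([1065, 303, 195]);
translate([0, 1515, 975]) cube([1065, 303, 195]);


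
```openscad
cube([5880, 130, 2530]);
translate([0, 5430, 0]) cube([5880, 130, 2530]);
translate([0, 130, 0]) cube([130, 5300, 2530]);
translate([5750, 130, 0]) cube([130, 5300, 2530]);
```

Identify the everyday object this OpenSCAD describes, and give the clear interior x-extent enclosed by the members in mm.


A house (or room) frame. The interior width is 5620 mm.

Four 2530 mm walls enclosing a rectangle with no floor or roof — a room or house frame. Outside width is 5880 mm and wall thickness is 130 mm, so the interior width is 5880 − 2 × 130 = 5620 mm.


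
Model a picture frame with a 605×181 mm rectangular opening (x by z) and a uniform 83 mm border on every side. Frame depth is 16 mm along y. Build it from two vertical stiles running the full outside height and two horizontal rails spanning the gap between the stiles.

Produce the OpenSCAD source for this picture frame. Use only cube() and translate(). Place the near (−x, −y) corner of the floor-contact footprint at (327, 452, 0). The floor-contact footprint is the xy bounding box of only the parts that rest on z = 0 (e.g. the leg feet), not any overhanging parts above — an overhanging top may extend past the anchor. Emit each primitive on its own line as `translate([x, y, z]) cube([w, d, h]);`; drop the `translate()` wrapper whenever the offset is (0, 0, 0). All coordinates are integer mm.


translate([327, 452, 0]) cube([83, 16, 347]);
translate([1015, 452, 0]) cube([83, 16, 347]);
translate([410, 452, 0]) cube([605, 16, 83]);
translate([410, 452, 264]) cube([605, 16, 83]);


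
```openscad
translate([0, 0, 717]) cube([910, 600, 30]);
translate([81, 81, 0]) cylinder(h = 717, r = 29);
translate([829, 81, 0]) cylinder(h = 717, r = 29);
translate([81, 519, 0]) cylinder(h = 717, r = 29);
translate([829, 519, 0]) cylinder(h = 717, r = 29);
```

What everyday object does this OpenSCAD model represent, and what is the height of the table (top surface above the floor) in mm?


A table. The table height is 747 mm.

A 910×600×30 slab sits at z = 717 on four Ø58 mm round legs — a table. The top surface is at 717 + 30 = 747 mm.


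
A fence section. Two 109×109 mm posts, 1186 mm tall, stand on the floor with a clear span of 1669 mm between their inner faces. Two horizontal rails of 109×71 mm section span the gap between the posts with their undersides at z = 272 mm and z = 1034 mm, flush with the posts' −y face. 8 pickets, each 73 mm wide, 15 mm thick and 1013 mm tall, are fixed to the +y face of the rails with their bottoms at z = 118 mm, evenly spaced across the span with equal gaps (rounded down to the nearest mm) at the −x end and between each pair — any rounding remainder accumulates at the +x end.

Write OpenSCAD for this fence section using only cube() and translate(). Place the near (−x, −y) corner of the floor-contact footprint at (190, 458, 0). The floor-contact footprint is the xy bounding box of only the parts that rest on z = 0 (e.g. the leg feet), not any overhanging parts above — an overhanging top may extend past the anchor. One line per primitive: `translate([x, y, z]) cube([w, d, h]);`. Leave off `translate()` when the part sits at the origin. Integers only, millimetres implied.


translate([190, 458, 0]) cube([109, 109, 1186]);
translate([1968, 458, 0]) cube([109, 109, 1186]);
translate([299, 458, 272]) cube([1669, 109, 71]);
translate([299, 458, 1034]) cube([1669, 109, 71]);
translate([419, 567, 118]) cube([73, 15, 1013]);
translate([612, 567, 118]) cube([73, 15, 1013]);
translate([805, 567, 118]) cube([73, 15, 1013]);
translate([998, 567, 118]) cube([73, 15, 1013]);
translate([1191, 567, 118]) cube([73, 15, 1013]);
translate([1384, 567, 118]) cube([73, 15, 1013]);
translate([1577, 567, 118]) cube([73, 15, 1013]);
translate([1770, 567, 118]) cube([73, 15, 1013]);


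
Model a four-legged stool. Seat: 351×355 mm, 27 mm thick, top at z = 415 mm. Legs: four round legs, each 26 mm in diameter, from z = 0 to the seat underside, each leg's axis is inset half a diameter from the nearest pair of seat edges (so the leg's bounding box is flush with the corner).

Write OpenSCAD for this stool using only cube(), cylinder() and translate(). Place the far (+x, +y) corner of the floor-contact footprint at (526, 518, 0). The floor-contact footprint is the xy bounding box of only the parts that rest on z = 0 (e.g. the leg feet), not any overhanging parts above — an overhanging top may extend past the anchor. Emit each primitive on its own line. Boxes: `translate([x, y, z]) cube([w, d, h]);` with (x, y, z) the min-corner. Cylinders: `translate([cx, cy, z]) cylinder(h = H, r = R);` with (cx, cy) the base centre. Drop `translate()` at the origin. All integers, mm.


translate([175, 163, 388]) cube([351, 355, 27]);
translate([188, 176, 0]) cylinder(h = 388, r = 13);
translate([513, 176, 0]) cylinder(h = 388, r = 13);
translate([188, 505, 0]) cylinder(h = 388, r = 13);
translate([513, 505, 0]) cylinder(h = 388, r = 13);


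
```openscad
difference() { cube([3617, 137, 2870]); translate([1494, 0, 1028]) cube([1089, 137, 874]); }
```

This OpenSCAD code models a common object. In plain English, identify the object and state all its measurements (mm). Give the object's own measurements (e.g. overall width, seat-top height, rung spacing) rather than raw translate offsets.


A wall 3617 mm long (x), 137 mm thick (y), 2870 mm tall, with a rectangular window opening cut through it. The opening is 1089 mm wide and 874 mm tall; its sill is at z = 1028 mm and its near (−x) edge is 1494 mm from the wall's −x end. The opening passes through the full wall thickness.


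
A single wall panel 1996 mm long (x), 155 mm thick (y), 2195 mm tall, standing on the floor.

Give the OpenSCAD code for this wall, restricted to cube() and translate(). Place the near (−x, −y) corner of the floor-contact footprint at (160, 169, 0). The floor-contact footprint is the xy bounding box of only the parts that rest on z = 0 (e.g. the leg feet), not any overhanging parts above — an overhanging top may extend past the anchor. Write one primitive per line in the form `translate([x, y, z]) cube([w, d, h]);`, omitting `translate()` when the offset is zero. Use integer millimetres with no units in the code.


translate([160, 169, 0]) cube([1996, 155, 2195]);


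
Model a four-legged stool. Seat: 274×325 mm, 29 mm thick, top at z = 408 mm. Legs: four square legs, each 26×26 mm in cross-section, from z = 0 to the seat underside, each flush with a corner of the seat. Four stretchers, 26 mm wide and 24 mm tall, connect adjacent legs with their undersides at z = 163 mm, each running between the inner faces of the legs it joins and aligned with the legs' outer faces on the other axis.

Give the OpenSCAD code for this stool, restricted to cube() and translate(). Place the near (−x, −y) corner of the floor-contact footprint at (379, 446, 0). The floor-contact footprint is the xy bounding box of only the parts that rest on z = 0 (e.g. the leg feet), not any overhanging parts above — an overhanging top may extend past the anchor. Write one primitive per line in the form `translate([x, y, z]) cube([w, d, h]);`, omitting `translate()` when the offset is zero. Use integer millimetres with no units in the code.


// leg_h = 408 - 29 = 379
// stretcher span = 274 - 2*26 = 222
translate([379, 446, 379]) cube([274, 325, 29]);
translate([379, 446, 0]) cube([26, 26, 379]);
translate([627, 446, 0]) cube([26, 26, 379]);
translate([379, 745, 0]) cube([26, 26, 379]);
translate([627, 745, 0]) cube([26, 26, 379]);
translate([405, 446, 163]) cube([222, 26, 24]);
translate([405, 745, 163]) cube([222, 26, 24]);
translate([379, 472, 163]) cube([26, 273, 24]);
translate([627, 472, 163]) cube([26, 273, 24]);


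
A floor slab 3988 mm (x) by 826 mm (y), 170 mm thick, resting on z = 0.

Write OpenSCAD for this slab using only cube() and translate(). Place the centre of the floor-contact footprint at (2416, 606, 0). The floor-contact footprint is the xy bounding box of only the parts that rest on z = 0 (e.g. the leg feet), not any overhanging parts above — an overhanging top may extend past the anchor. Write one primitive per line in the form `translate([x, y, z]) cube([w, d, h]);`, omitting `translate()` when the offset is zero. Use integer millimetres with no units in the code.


translate([422, 193, 0]) cube([3988, 826, 170]);


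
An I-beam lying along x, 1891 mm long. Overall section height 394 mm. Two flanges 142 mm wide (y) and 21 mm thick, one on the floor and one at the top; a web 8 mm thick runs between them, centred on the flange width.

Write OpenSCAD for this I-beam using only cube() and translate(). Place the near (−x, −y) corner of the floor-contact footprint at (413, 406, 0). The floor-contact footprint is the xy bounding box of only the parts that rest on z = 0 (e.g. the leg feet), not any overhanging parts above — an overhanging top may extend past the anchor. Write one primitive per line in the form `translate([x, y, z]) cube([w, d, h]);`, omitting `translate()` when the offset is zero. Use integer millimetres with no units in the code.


translate([413, 406, 0]) cube([1891, 142, 21]);
translate([413, 473, 21]) cube([1891, 8, 352]);
translate([413, 406, 373]) cube([1891, 142, 21]);


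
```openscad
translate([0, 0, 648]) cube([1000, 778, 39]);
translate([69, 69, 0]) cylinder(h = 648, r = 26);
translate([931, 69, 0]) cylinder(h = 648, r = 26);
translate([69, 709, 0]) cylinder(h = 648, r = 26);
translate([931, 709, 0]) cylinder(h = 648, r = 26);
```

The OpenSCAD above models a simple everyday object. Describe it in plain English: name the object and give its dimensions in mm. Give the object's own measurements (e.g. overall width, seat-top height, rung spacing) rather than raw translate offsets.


A table: top 1000 mm (x) × 778 mm (y), 39 mm thick, upper face at z = 687 mm, on four round legs of 52 mm diameter, each leg's bounding box inset 43 mm from the nearest pair of top edges from z = 0 to the bottom of the top.


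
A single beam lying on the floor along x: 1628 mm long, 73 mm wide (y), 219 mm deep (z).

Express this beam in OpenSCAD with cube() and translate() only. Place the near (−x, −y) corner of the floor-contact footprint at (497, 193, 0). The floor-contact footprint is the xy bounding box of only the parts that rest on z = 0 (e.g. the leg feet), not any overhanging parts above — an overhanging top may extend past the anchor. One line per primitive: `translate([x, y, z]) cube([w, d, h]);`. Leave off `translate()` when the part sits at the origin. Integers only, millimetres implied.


translate([497, 193, 0]) cube([1628, 73, 219]);


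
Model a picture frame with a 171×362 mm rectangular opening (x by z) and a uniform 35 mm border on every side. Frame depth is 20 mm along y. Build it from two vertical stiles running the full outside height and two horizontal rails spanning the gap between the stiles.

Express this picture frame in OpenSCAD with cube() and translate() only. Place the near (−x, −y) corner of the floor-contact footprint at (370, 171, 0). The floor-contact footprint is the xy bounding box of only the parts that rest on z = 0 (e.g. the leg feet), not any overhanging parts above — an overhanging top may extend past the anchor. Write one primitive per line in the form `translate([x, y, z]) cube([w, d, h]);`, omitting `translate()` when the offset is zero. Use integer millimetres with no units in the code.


translate([370, 171, 0]) cube([35, 20, 432]);
translate([576, 171, 0]) cube([35, 20, 432]);
translate([405, 171, 0]) cube([171, 20, 35]);
translate([405, 171, 397]) cube([171, 20, 35]);


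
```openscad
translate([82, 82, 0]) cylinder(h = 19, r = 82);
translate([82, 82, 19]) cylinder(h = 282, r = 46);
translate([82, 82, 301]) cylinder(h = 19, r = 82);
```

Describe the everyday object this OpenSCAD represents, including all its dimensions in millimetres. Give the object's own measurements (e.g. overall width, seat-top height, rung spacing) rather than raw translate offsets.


A spool: two coaxial disc flanges of radius 82 mm and thickness 19 mm, joined by a core cylinder of radius 46 mm and height 282 mm. The lower flange rests on z = 0 and the three cylinders share a vertical axis.


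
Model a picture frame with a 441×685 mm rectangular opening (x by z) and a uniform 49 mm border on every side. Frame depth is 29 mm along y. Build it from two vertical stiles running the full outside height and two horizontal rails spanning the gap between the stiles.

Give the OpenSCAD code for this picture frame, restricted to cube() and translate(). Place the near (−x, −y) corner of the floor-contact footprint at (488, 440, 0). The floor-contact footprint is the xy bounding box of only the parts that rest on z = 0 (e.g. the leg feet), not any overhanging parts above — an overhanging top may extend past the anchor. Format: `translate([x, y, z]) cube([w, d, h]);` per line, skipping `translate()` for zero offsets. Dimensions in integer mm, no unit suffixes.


translate([488, 440, 0]) cube([49, 29, 783]);
translate([978, 440, 0]) cube([49, 29, 783]);
translate([537, 440, 0]) cube([441, 29, 49]);
translate([537, 440, 734]) cube([441, 29, 49]);


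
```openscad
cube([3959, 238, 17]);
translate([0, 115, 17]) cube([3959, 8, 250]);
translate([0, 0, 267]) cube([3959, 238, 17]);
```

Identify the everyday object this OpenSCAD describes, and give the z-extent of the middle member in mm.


An I-beam. The web height is 250 mm.

Two wide flanges with a thin centred web — an I-beam. Overall 284 mm minus two 17 mm flanges gives a web of 284 − 2·17 = 250 mm.


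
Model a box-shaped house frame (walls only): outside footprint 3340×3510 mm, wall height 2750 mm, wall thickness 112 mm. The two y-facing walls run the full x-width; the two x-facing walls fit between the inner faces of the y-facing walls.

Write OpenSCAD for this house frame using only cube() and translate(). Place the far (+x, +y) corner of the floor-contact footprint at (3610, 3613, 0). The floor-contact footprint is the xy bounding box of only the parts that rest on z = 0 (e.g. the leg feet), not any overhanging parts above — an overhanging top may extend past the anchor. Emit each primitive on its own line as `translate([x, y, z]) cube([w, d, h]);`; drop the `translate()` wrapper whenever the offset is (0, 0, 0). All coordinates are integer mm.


translate([270, 103, 0]) cube([3340, 112, 2750]);
translate([270, 3501, 0]) cube([3340, 112, 2750]);
translate([270, 215, 0]) cube([112, 3286, 2750]);
translate([3498, 215, 0]) cube([112, 3286, 2750]);


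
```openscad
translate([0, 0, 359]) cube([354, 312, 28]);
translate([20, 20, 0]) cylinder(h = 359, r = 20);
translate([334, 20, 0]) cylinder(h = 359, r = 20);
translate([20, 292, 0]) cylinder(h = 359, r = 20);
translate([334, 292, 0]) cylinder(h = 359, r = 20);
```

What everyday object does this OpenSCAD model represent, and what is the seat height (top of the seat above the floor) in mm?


A stool. The seat height is 387 mm.

A 354×312×28 slab at z = 359 on four corner cylinders — a stool. The seat top is 359 + 28 = 387 mm.


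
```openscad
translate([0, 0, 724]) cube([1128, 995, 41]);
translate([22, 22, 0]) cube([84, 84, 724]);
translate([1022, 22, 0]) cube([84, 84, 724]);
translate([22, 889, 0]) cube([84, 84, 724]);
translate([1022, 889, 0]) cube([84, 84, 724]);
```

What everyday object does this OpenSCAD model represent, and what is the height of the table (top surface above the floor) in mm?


A table. The table height is 765 mm.

A 1128×995×41 slab sits at z = 724 on four 84 mm square posts — a table. The top surface is at 724 + 41 = 765 mm.


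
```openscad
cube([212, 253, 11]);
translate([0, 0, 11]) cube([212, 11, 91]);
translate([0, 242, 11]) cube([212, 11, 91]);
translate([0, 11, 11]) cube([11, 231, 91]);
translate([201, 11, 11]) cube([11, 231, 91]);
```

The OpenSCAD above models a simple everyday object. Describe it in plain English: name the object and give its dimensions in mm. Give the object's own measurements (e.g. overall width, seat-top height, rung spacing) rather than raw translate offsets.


An open-topped rectangular box: outside dimensions 212×253×102 mm, with a uniform wall and base thickness of 11 mm. The base is a full 212×253 slab on the floor; four walls sit on top of the base. The front and back walls (the −y and +y sides) span the full width; the two side walls fit between them.


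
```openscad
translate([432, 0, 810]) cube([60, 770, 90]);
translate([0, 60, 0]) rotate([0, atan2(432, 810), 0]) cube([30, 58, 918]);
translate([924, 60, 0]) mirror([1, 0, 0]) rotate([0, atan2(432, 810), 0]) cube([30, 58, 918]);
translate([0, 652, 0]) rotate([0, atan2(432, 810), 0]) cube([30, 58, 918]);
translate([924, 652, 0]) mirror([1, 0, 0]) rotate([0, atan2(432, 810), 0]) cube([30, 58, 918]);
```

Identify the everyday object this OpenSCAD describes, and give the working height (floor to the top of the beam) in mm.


A sawhorse. The overall height is 900 mm.

A beam across two mirrored pairs of raked legs — a sawhorse. The beam's underside is at z = 810 (matching the legs' vertical rise in atan2(432, 810)) and the beam is 90 mm tall, so its top is at 810 + 90 = 900 mm. The raked legs top out at the beam's underside, so that is the highest point.


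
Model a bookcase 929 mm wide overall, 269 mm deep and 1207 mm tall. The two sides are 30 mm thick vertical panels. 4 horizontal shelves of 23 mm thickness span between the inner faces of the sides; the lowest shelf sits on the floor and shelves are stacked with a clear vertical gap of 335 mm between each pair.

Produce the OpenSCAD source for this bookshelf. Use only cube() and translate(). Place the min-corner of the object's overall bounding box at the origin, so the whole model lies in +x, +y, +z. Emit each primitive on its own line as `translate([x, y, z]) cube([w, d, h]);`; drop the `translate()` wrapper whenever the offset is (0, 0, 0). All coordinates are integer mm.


cube([30, 269, 1207]);
translate([899, 0, 0]) cube([30, 269, 1207]);
translate([30, 0, 0]) cube([869, 269, 23]);
translate([30, 0, 358]) cube([869, 269, 23]);
translate([30, 0, 716]) cube([869, 269, 23]);
translate([30, 0, 1074]) cube([869, 269, 23]);


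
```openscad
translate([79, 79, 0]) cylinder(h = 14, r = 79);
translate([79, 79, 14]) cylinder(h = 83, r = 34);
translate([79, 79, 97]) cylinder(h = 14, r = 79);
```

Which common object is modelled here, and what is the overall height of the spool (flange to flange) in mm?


A spool. The overall height is 111 mm.

Three coaxial cylinders, large–small–large — a spool. Two 14 mm flanges and a 83 mm core give 14 + 83 + 14 = 111 mm.


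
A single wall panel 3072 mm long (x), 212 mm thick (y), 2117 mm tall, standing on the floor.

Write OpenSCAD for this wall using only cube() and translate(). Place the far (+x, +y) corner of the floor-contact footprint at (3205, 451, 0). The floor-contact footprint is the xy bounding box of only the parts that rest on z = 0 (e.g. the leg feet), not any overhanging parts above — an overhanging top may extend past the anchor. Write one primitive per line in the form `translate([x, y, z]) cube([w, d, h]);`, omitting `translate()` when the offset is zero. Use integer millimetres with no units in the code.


translate([133, 239, 0]) cube([3072, 212, 2117]);


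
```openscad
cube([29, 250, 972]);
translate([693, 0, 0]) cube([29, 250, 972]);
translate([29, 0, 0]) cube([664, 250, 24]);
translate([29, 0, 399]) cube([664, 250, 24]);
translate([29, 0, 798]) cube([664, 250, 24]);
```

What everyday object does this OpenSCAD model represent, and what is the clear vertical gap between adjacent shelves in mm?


A bookshelf. The clear shelf gap is 375 mm.

Two tall side panels with 3 horizontal boards between them — a bookshelf. The first two shelf undersides are at z = 0 and z = 399; with shelf thickness 24, the clear gap is 399 − 0 − 24 = 375 mm.
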